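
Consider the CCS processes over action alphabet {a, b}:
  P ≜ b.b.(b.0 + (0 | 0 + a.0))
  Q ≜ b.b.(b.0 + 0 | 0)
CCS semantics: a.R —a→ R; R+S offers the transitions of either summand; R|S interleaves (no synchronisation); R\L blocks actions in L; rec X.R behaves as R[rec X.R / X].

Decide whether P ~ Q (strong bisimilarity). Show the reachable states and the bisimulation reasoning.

P's transition system — 4 states:
  p0 = b.b.(b.0 + (0 | 0 + a.0)) has moves —b→ p1
  p1 = b.(b.0 + (0 | 0 + a.0)) has moves —b→ p2
  p2 = b.0 + (0 | 0 + a.0) has moves —a→ p3, —b→ p3
  p3 = 0 has moves deadlocked
Q's transition system — 4 states:
  q0 = b.b.(b.0 + 0 | 0) has moves —b→ q1
  q1 = b.(b.0 + 0 | 0) has moves —b→ q2
  q2 = b.0 + 0 | 0 has moves —b→ q3
  q3 = 0 has moves deadlocked
Coarsest stable partition (strong bisimilarity classes):
  B0 = {p0}
  B1 = {p1}
  B2 = {p2}
  B3 = {p3, q3}
  B4 = {q0}
  B5 = {q1}
  B6 = {q2}
p0 ∈ B0, q0 ∈ B4 → different blocks

not bisimilar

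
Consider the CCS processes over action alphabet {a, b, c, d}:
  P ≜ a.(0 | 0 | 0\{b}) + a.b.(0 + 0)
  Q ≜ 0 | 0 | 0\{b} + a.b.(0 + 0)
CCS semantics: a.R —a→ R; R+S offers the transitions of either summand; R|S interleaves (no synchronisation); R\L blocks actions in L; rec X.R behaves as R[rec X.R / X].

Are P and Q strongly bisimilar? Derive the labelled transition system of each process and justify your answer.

NO

Reachable graph of P (4 states):
  s0 = a.(0 | 0 | 0\{b}) + a.b.(0 + 0) has moves -a-> s1, -a-> s2
  s1 = 0 | 0 | 0\{b} has moves (no moves)
  s2 = b.(0 + 0) has moves -b-> s3
  s3 = 0 + 0 has moves (no moves)
Reachable graph of Q (3 states):
  t0 = 0 | 0 | 0\{b} + a.b.(0 + 0) has moves -a-> t1
  t1 = b.(0 + 0) has moves -b-> t2
  t2 = 0 + 0 has moves (no moves)
Bisimilarity quotient blocks:
  B0 = {s0}
  B1 = {s2, t1}
  B2 = {s1, s3, t2}
  B3 = {t0}
s0 ∈ B0, t0 ∈ B3 → different blocks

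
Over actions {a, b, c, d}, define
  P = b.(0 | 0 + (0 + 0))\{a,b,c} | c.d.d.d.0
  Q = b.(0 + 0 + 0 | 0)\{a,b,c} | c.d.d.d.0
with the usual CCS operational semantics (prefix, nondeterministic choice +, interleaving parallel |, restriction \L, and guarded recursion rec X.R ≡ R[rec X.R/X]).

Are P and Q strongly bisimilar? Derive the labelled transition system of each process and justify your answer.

YES

P's transition system — 10 states:
  s0 = b.(0 | 0 + (0 + 0))\{a,b,c} | c.d.d.d.0 :: ··b··> s1, ··c··> s2
  s1 = (0 | 0 + (0 + 0))\{a,b,c} | c.d.d.d.0 :: ··c··> s3
  s2 = b.(0 | 0 + (0 + 0))\{a,b,c} | d.d.d.0 :: ··b··> s3, ··d··> s4
  s3 = (0 | 0 + (0 + 0))\{a,b,c} | d.d.d.0 :: ··d··> s5
  s4 = b.(0 | 0 + (0 + 0))\{a,b,c} | d.d.0 :: ··b··> s5, ··d··> s6
  s5 = (0 | 0 + (0 + 0))\{a,b,c} | d.d.0 :: ··d··> s7
  s6 = b.(0 | 0 + (0 + 0))\{a,b,c} | d.0 :: ··b··> s7, ··d··> s8
  s7 = (0 | 0 + (0 + 0))\{a,b,c} | d.0 :: ··d··> s9
  s8 = b.(0 | 0 + (0 + 0))\{a,b,c} | 0 :: ··b··> s9
  s9 = (0 | 0 + (0 + 0))\{a,b,c} | 0 :: deadlocked
Q's transition system — 10 states:
  t0 = b.(0 + 0 + 0 | 0)\{a,b,c} | c.d.d.d.0 :: ··b··> t1, ··c··> t2
  t1 = (0 + 0 + 0 | 0)\{a,b,c} | c.d.d.d.0 :: ··c··> t3
  t2 = b.(0 + 0 + 0 | 0)\{a,b,c} | d.d.d.0 :: ··b··> t3, ··d··> t4
  t3 = (0 + 0 + 0 | 0)\{a,b,c} | d.d.d.0 :: ··d··> t5
  t4 = b.(0 + 0 + 0 | 0)\{a,b,c} | d.d.0 :: ··b··> t5, ··d··> t6
  t5 = (0 + 0 + 0 | 0)\{a,b,c} | d.d.0 :: ··d··> t7
  t6 = b.(0 + 0 + 0 | 0)\{a,b,c} | d.0 :: ··b··> t7, ··d··> t8
  t7 = (0 + 0 + 0 | 0)\{a,b,c} | d.0 :: ··d··> t9
  t8 = b.(0 + 0 + 0 | 0)\{a,b,c} | 0 :: ··b··> t9
  t9 = (0 + 0 + 0 | 0)\{a,b,c} | 0 :: deadlocked
Bisimilarity quotient blocks:
  B0 = {s0, t0}
  B1 = {s2, t2}
  B2 = {s3, t3}
  B3 = {s5, t5}
  B4 = {s7, t7}
  B5 = {s9, t9}
  B6 = {s4, t4}
  B7 = {s6, t6}
  B8 = {s8, t8}
  B9 = {s1, t1}
s0 ∈ B0, t0 ∈ B0 → same block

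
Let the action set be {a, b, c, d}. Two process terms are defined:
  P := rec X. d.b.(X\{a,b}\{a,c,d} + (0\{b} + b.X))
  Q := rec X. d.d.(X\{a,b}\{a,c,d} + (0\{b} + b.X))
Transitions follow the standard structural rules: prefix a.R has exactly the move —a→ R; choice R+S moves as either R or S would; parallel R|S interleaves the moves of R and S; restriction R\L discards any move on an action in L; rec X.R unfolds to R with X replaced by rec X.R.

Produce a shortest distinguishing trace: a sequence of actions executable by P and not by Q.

P's transition system — 3 states:
  m0 = rec X. d.b.(X\{a,b}\{a,c,d} + (0\{b} + b.X)) :: --d--▸ m1
  m1 = b.((rec X. d.b.(X\{a,b}\{a,c,d} + (0\{b} + b.X)))\{a,b}\{a,c,d} + (0\{b} + b.(rec X. d.b.(X\{a,b}\{a,c,d} + (0\{b} + b.X))))) :: --b--▸ m2
  m2 = (rec X. d.b.(X\{a,b}\{a,c,d} + (0\{b} + b.X)))\{a,b}\{a,c,d} + (0\{b} + b.(rec X. d.b.(X\{a,b}\{a,c,d} + (0\{b} + b.X)))) :: --b--▸ m0
Q's transition system — 3 states:
  n0 = rec X. d.d.(X\{a,b}\{a,c,d} + (0\{b} + b.X)) :: --d--▸ n1
  n1 = d.((rec X. d.d.(X\{a,b}\{a,c,d} + (0\{b} + b.X)))\{a,b}\{a,c,d} + (0\{b} + b.(rec X. d.d.(X\{a,b}\{a,c,d} + (0\{b} + b.X))))) :: --d--▸ n2
  n2 = (rec X. d.d.(X\{a,b}\{a,c,d} + (0\{b} + b.X)))\{a,b}\{a,c,d} + (0\{b} + b.(rec X. d.d.(X\{a,b}\{a,c,d} + (0\{b} + b.X)))) :: --b--▸ n0
Trace ⟨db⟩ through P, begin at {m0}:
  [1] d ⇒ {m1}
  [2] b ⇒ {m2}
  P completes σ.
Trace ⟨db⟩ through Q, begin at {n0}:
  [1] d ⇒ {n1}
  [2] b ⇒ no successor for Q

db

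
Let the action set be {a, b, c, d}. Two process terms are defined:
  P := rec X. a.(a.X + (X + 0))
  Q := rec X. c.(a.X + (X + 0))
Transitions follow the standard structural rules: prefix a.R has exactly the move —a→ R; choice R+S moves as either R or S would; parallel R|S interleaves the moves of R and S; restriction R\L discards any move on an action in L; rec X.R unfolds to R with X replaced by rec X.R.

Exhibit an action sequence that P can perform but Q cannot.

a

LTS(P): 2 reachable states
  m0 = rec X. a.(a.X + (X + 0)) :: —a→ m1
  m1 = a.(rec X. a.(a.X + (X + 0))) + ((rec X. a.(a.X + (X + 0))) + 0) :: —a→ m0, —a→ m1
LTS(Q): 2 reachable states
  n0 = rec X. c.(a.X + (X + 0)) :: —c→ n1
  n1 = a.(rec X. c.(a.X + (X + 0))) + ((rec X. c.(a.X + (X + 0))) + 0) :: —a→ n0, —c→ n1
Executing a from P (initial set {m0}):
  after a @ step 1: {m1}
  P completes σ.
Executing a from Q (initial set {n0}):
  after a @ step 1: no successor for Q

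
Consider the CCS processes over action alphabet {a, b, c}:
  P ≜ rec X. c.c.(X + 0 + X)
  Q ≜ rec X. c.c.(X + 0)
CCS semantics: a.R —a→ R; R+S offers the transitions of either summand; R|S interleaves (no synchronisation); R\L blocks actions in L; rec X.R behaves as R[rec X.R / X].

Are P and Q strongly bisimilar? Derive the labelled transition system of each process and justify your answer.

P's transition system — 3 states:
  p0 = rec X. c.c.(X + 0 + X) | ··c··> p1
  p1 = c.((rec X. c.c.(X + 0 + X)) + 0 + (rec X. c.c.(X + 0 + X))) | ··c··> p2
  p2 = (rec X. c.c.(X + 0 + X)) + 0 + (rec X. c.c.(X + 0 + X)) | ··c··> p1
Q's transition system — 3 states:
  q0 = rec X. c.c.(X + 0) | ··c··> q1
  q1 = c.((rec X. c.c.(X + 0)) + 0) | ··c··> q2
  q2 = (rec X. c.c.(X + 0)) + 0 | ··c··> q1
Coarsest stable partition (strong bisimilarity classes):
  B0 = {p0, p1, p2, q0, q1, q2}
p0 ∈ B0, q0 ∈ B0 → same block

P ~ Q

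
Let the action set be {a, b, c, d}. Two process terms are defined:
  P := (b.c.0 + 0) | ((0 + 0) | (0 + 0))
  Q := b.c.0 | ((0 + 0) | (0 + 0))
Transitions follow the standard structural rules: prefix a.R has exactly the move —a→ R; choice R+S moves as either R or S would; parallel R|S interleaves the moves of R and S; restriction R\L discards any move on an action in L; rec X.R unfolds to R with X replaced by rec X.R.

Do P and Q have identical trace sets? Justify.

YES

LTS(P): 3 reachable states
  s0 = (b.c.0 + 0) | ((0 + 0) | (0 + 0)) ⊢ --b--▸ s1
  s1 = c.0 | ((0 + 0) | (0 + 0)) ⊢ --c--▸ s2
  s2 = 0 | ((0 + 0) | (0 + 0)) ⊢ ∅
LTS(Q): 3 reachable states
  t0 = b.c.0 | ((0 + 0) | (0 + 0)) ⊢ --b--▸ t1
  t1 = c.0 | ((0 + 0) | (0 + 0)) ⊢ --c--▸ t2
  t2 = 0 | ((0 + 0) | (0 + 0)) ⊢ ∅
Coarsest stable partition (strong bisimilarity classes):
  B0 = {s0, t0}
  B1 = {s1, t1}
  B2 = {s2, t2}
s0 ∈ B0, t0 ∈ B0 → same block
Bisimilar ⇒ trace-equivalent.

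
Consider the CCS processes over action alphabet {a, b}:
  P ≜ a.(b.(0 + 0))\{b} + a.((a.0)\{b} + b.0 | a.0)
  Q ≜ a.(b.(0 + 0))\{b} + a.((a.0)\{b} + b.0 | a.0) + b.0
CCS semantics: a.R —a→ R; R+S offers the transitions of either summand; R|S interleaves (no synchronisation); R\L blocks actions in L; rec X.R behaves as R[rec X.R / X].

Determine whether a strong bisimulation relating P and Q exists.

P ≁ Q

LTS(P): 7 reachable states
  p0 = a.(b.(0 + 0))\{b} + a.((a.0)\{b} + b.0 | a.0) ⊢ =a=> p1, =a=> p2
  p1 = (a.0)\{b} + b.0 | a.0 ⊢ =a=> p3, =a=> p4, =b=> p5
  p2 = (b.(0 + 0))\{b} ⊢ deadlocked
  p3 = 0\{b} ⊢ deadlocked
  p4 = b.0 | 0 ⊢ =b=> p6
  p5 = 0 | a.0 ⊢ =a=> p6
  p6 = 0 | 0 ⊢ deadlocked
LTS(Q): 8 reachable states
  q0 = a.(b.(0 + 0))\{b} + a.((a.0)\{b} + b.0 | a.0) + b.0 ⊢ =a=> q1, =a=> q2, =b=> q3
  q1 = (a.0)\{b} + b.0 | a.0 ⊢ =a=> q4, =a=> q5, =b=> q6
  q2 = (b.(0 + 0))\{b} ⊢ deadlocked
  q3 = 0 ⊢ deadlocked
  q4 = 0\{b} ⊢ deadlocked
  q5 = b.0 | 0 ⊢ =b=> q7
  q6 = 0 | a.0 ⊢ =a=> q7
  q7 = 0 | 0 ⊢ deadlocked
Bisimilarity quotient blocks:
  B0 = {p0}
  B1 = {p2, p3, p6, q2, q3, q4, q7}
  B2 = {p1, q1}
  B3 = {p5, q6}
  B4 = {p4, q5}
  B5 = {q0}
p0 ∈ B0, q0 ∈ B5 → different blocks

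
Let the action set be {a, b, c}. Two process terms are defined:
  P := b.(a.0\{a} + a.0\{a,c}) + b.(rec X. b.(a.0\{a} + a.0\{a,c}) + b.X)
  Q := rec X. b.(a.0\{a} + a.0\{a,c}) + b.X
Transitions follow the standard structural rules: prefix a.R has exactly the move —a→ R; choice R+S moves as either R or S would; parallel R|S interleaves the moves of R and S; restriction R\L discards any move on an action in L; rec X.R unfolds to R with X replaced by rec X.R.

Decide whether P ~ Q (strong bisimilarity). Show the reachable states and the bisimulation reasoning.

YES

P's transition system — 5 states:
  s0 = b.(a.0\{a} + a.0\{a,c}) + b.(rec X. b.(a.0\{a} + a.0\{a,c}) + b.X) has moves ··b··> s1, ··b··> s2
  s1 = a.0\{a} + a.0\{a,c} has moves ··a··> s3, ··a··> s4
  s2 = rec X. b.(a.0\{a} + a.0\{a,c}) + b.X has moves ··b··> s1, ··b··> s2
  s3 = 0\{a,c} has moves ·
  s4 = 0\{a} has moves ·
Q's transition system — 4 states:
  t0 = rec X. b.(a.0\{a} + a.0\{a,c}) + b.X has moves ··b··> t0, ··b··> t1
  t1 = a.0\{a} + a.0\{a,c} has moves ··a··> t2, ··a··> t3
  t2 = 0\{a,c} has moves ·
  t3 = 0\{a} has moves ·
Partition-refinement fixed point:
  B0 = {s0, s2, t0}
  B1 = {s1, t1}
  B2 = {s3, s4, t2, t3}
s0 ∈ B0, t0 ∈ B0 → same block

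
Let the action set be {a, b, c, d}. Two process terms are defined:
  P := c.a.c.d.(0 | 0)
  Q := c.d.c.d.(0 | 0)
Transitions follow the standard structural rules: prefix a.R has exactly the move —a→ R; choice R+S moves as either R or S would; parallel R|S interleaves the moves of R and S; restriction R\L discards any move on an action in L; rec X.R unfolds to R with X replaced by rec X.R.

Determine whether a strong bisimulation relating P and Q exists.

P ≁ Q

LTS(P): 5 reachable states
  p0 = c.a.c.d.(0 | 0) | --c--▸ p1
  p1 = a.c.d.(0 | 0) | --a--▸ p2
  p2 = c.d.(0 | 0) | --c--▸ p3
  p3 = d.(0 | 0) | --d--▸ p4
  p4 = 0 | 0 | deadlocked
LTS(Q): 5 reachable states
  q0 = c.d.c.d.(0 | 0) | --c--▸ q1
  q1 = d.c.d.(0 | 0) | --d--▸ q2
  q2 = c.d.(0 | 0) | --c--▸ q3
  q3 = d.(0 | 0) | --d--▸ q4
  q4 = 0 | 0 | deadlocked
Coarsest stable partition (strong bisimilarity classes):
  B0 = {p0}
  B1 = {p1}
  B2 = {p2, q2}
  B3 = {p3, q3}
  B4 = {p4, q4}
  B5 = {q0}
  B6 = {q1}
p0 ∈ B0, q0 ∈ B5 → different blocks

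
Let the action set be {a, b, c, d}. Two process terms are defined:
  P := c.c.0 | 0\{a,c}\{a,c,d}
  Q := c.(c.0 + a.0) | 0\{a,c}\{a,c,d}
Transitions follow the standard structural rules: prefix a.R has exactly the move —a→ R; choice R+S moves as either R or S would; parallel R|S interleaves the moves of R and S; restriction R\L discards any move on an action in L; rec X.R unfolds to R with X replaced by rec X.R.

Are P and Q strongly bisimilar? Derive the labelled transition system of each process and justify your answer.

P's transition system — 3 states:
  s0 = c.c.0 | 0\{a,c}\{a,c,d} has moves =c=> s1
  s1 = c.0 | 0\{a,c}\{a,c,d} has moves =c=> s2
  s2 = 0 | 0\{a,c}\{a,c,d} has moves ∅
Q's transition system — 3 states:
  t0 = c.(c.0 + a.0) | 0\{a,c}\{a,c,d} has moves =c=> t1
  t1 = (c.0 + a.0) | 0\{a,c}\{a,c,d} has moves =a=> t2, =c=> t2
  t2 = 0 | 0\{a,c}\{a,c,d} has moves ∅
Coarsest stable partition (strong bisimilarity classes):
  B0 = {s0}
  B1 = {s1}
  B2 = {s2, t2}
  B3 = {t0}
  B4 = {t1}
s0 ∈ B0, t0 ∈ B3 → different blocks

NO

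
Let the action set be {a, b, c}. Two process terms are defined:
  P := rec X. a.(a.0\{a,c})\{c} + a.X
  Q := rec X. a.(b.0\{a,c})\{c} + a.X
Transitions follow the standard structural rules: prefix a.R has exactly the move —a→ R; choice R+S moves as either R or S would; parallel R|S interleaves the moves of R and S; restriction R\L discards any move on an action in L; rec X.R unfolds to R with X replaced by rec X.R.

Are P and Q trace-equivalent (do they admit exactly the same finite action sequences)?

LTS(P): 3 reachable states
  m0 = rec X. a.(a.0\{a,c})\{c} + a.X has moves -a-> m0, -a-> m1
  m1 = (a.0\{a,c})\{c} has moves -a-> m2
  m2 = 0\{a,c}\{c} has moves ·
LTS(Q): 3 reachable states
  n0 = rec X. a.(b.0\{a,c})\{c} + a.X has moves -a-> n0, -a-> n1
  n1 = (b.0\{a,c})\{c} has moves -b-> n2
  n2 = 0\{a,c}\{c} has moves ·
Trace ⟨ab⟩ through Q, begin at {n0}:
  [1] a ⇒ {n0, n1}
  [2] b ⇒ {n2}
  Q completes σ.
Trace ⟨ab⟩ through P, begin at {m0}:
  [1] a ⇒ {m0, m1}
  [2] b ⇒ ∅  — P cannot continue

trace-distinct — witness ⟨ab⟩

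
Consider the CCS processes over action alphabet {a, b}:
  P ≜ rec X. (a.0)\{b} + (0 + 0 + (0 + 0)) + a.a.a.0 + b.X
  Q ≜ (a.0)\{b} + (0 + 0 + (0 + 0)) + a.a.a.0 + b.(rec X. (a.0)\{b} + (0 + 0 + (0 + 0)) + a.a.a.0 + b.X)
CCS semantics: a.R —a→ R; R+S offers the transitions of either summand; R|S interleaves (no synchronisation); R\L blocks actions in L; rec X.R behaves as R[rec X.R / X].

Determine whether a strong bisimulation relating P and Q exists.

YES

Reachable graph of P (5 states):
  s0 = rec X. (a.0)\{b} + (0 + 0 + (0 + 0)) + a.a.a.0 + b.X :: =a=> s1, =a=> s2, =b=> s0
  s1 = 0\{b} :: stopped
  s2 = a.a.0 :: =a=> s3
  s3 = a.0 :: =a=> s4
  s4 = 0 :: stopped
Reachable graph of Q (6 states):
  t0 = (a.0)\{b} + (0 + 0 + (0 + 0)) + a.a.a.0 + b.(rec X. (a.0)\{b} + (0 + 0 + (0 + 0)) + a.a.a.0 + b.X) :: =a=> t1, =a=> t2, =b=> t3
  t1 = 0\{b} :: stopped
  t2 = a.a.0 :: =a=> t4
  t3 = rec X. (a.0)\{b} + (0 + 0 + (0 + 0)) + a.a.a.0 + b.X :: =a=> t1, =a=> t2, =b=> t3
  t4 = a.0 :: =a=> t5
  t5 = 0 :: stopped
Bisimilarity quotient blocks:
  B0 = {s0, t0, t3}
  B1 = {s2, t2}
  B2 = {s3, t4}
  B3 = {s1, s4, t1, t5}
s0 ∈ B0, t0 ∈ B0 → same block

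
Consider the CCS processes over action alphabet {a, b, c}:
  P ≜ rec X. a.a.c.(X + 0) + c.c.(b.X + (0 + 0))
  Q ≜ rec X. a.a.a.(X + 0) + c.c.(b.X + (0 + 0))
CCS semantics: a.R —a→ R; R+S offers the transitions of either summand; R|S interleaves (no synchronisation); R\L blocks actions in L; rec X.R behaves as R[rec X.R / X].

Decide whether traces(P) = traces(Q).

Reachable graph of P (6 states):
  m0 = rec X. a.a.c.(X + 0) + c.c.(b.X + (0 + 0)) | ··a··> m1, ··c··> m2
  m1 = a.c.((rec X. a.a.c.(X + 0) + c.c.(b.X + (0 + 0))) + 0) | ··a··> m3
  m2 = c.(b.(rec X. a.a.c.(X + 0) + c.c.(b.X + (0 + 0))) + (0 + 0)) | ··c··> m4
  m3 = c.((rec X. a.a.c.(X + 0) + c.c.(b.X + (0 + 0))) + 0) | ··c··> m5
  m4 = b.(rec X. a.a.c.(X + 0) + c.c.(b.X + (0 + 0))) + (0 + 0) | ··b··> m0
  m5 = (rec X. a.a.c.(X + 0) + c.c.(b.X + (0 + 0))) + 0 | ··a··> m1, ··c··> m2
Reachable graph of Q (6 states):
  n0 = rec X. a.a.a.(X + 0) + c.c.(b.X + (0 + 0)) | ··a··> n1, ··c··> n2
  n1 = a.a.((rec X. a.a.a.(X + 0) + c.c.(b.X + (0 + 0))) + 0) | ··a··> n3
  n2 = c.(b.(rec X. a.a.a.(X + 0) + c.c.(b.X + (0 + 0))) + (0 + 0)) | ··c··> n4
  n3 = a.((rec X. a.a.a.(X + 0) + c.c.(b.X + (0 + 0))) + 0) | ··a··> n5
  n4 = b.(rec X. a.a.a.(X + 0) + c.c.(b.X + (0 + 0))) + (0 + 0) | ··b··> n0
  n5 = (rec X. a.a.a.(X + 0) + c.c.(b.X + (0 + 0))) + 0 | ··a··> n1, ··c··> n2
Executing aac from P (initial set {m0}):
  [1] a ⇒ {m1}
  [2] a ⇒ {m3}
  [3] c ⇒ {m5}
  ✓ P
Executing aac from Q (initial set {n0}):
  [1] a ⇒ {n1}
  [2] a ⇒ {n3}
  [3] c ⇒ ∅  — Q cannot continue

trace-distinct — witness ⟨aac⟩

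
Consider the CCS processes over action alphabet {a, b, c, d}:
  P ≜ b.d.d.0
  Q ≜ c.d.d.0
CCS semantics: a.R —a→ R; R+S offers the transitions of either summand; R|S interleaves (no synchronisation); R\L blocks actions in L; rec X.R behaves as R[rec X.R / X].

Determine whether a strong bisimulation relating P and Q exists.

P ≁ Q

Reachable graph of P (4 states):
  s0 = b.d.d.0 :: ··b··> s1
  s1 = d.d.0 :: ··d··> s2
  s2 = d.0 :: ··d··> s3
  s3 = 0 :: (no moves)
Reachable graph of Q (4 states):
  t0 = c.d.d.0 :: ··c··> t1
  t1 = d.d.0 :: ··d··> t2
  t2 = d.0 :: ··d··> t3
  t3 = 0 :: (no moves)
Bisimilarity quotient blocks:
  B0 = {s0}
  B1 = {s1, t1}
  B2 = {s2, t2}
  B3 = {s3, t3}
  B4 = {t0}
s0 ∈ B0, t0 ∈ B4 → different blocks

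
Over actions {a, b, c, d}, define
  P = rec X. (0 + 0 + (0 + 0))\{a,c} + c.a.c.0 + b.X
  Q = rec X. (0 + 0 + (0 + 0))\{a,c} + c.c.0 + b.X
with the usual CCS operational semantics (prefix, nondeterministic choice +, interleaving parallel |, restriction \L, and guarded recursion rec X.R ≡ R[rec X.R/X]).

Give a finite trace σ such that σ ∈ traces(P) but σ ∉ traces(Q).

ca

P's transition system — 4 states:
  m0 = rec X. (0 + 0 + (0 + 0))\{a,c} + c.a.c.0 + b.X → --b--▸ m0, --c--▸ m1
  m1 = a.c.0 → --a--▸ m2
  m2 = c.0 → --c--▸ m3
  m3 = 0 → ·
Q's transition system — 3 states:
  n0 = rec X. (0 + 0 + (0 + 0))\{a,c} + c.c.0 + b.X → --b--▸ n0, --c--▸ n1
  n1 = c.0 → --c--▸ n2
  n2 = 0 → ·
Trace ⟨ca⟩ through P, begin at {m0}:
  [1] c ⇒ {m1}
  [2] a ⇒ {m2}
  P completes σ.
Trace ⟨ca⟩ through Q, begin at {n0}:
  [1] c ⇒ {n1}
  [2] a ⇒ no successor for Q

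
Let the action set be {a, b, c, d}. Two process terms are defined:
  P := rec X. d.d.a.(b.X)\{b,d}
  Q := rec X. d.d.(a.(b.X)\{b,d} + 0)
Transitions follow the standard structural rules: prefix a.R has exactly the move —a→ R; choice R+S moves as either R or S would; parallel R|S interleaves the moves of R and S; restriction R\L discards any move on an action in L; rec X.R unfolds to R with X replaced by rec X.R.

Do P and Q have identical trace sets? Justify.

traces(P) = traces(Q)

LTS(P): 4 reachable states
  s0 = rec X. d.d.a.(b.X)\{b,d} ⊢ =d=> s1
  s1 = d.a.(b.(rec X. d.d.a.(b.X)\{b,d}))\{b,d} ⊢ =d=> s2
  s2 = a.(b.(rec X. d.d.a.(b.X)\{b,d}))\{b,d} ⊢ =a=> s3
  s3 = (b.(rec X. d.d.a.(b.X)\{b,d}))\{b,d} ⊢ (no moves)
LTS(Q): 4 reachable states
  t0 = rec X. d.d.(a.(b.X)\{b,d} + 0) ⊢ =d=> t1
  t1 = d.(a.(b.(rec X. d.d.(a.(b.X)\{b,d} + 0)))\{b,d} + 0) ⊢ =d=> t2
  t2 = a.(b.(rec X. d.d.(a.(b.X)\{b,d} + 0)))\{b,d} + 0 ⊢ =a=> t3
  t3 = (b.(rec X. d.d.(a.(b.X)\{b,d} + 0)))\{b,d} ⊢ (no moves)
Coarsest stable partition (strong bisimilarity classes):
  B0 = {s0, t0}
  B1 = {s1, t1}
  B2 = {s2, t2}
  B3 = {s3, t3}
s0 ∈ B0, t0 ∈ B0 → same block
Bisimilar ⇒ trace-equivalent.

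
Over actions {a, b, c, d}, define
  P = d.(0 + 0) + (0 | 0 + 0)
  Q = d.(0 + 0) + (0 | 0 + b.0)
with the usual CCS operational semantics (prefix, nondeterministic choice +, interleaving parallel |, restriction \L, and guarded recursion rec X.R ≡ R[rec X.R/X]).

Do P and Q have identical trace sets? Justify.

P's transition system — 2 states:
  u0 = d.(0 + 0) + (0 | 0 + 0) | -d-> u1
  u1 = 0 + 0 | stopped
Q's transition system — 3 states:
  v0 = d.(0 + 0) + (0 | 0 + b.0) | -b-> v1, -d-> v2
  v1 = 0 | stopped
  v2 = 0 + 0 | stopped
Run σ = ⟨b⟩ on Q: start {v0}
  [1] b ⇒ {v1}
  Q completes σ.
Run σ = ⟨b⟩ on P: start {u0}
  [1] b ⇒ ∅ (P stuck)

NO — witness ⟨b⟩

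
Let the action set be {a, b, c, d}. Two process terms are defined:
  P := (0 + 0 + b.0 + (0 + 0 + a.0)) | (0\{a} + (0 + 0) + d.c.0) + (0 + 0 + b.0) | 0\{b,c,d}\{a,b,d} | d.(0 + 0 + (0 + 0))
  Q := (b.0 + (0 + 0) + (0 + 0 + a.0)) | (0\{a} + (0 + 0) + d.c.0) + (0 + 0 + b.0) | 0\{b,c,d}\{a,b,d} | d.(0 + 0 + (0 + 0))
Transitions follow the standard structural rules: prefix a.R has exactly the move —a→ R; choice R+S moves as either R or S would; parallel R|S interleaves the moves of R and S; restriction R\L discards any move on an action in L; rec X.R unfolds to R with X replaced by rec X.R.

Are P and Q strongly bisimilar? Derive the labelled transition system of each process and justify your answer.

bisimilar

Reachable graph of P (9 states):
  m0 = (0 + 0 + b.0 + (0 + 0 + a.0)) | (0\{a} + (0 + 0) + d.c.0) + (0 + 0 + b.0) | 0\{b,c,d}\{a,b,d} | d.(0 + 0 + (0 + 0)) ⊢ ··a··> m1, ··b··> m1, ··b··> m2, ··d··> m3, ··d··> m4
  m1 = 0 | (0\{a} + (0 + 0) + d.c.0) ⊢ ··d··> m5
  m2 = 0 | 0\{b,c,d}\{a,b,d} | d.(0 + 0 + (0 + 0)) ⊢ ··d··> m6
  m3 = (0 + 0 + b.0 + (0 + 0 + a.0)) | c.0 ⊢ ··a··> m5, ··b··> m5, ··c··> m7
  m4 = (0 + 0 + b.0) | 0\{b,c,d}\{a,b,d} | (0 + 0 + (0 + 0)) ⊢ ··b··> m6
  m5 = 0 | c.0 ⊢ ··c··> m8
  m6 = 0 | 0\{b,c,d}\{a,b,d} | (0 + 0 + (0 + 0)) ⊢ ·
  m7 = (0 + 0 + b.0 + (0 + 0 + a.0)) | 0 ⊢ ··a··> m8, ··b··> m8
  m8 = 0 | 0 ⊢ ·
Reachable graph of Q (9 states):
  n0 = (b.0 + (0 + 0) + (0 + 0 + a.0)) | (0\{a} + (0 + 0) + d.c.0) + (0 + 0 + b.0) | 0\{b,c,d}\{a,b,d} | d.(0 + 0 + (0 + 0)) ⊢ ··a··> n1, ··b··> n1, ··b··> n2, ··d··> n3, ··d··> n4
  n1 = 0 | (0\{a} + (0 + 0) + d.c.0) ⊢ ··d··> n5
  n2 = 0 | 0\{b,c,d}\{a,b,d} | d.(0 + 0 + (0 + 0)) ⊢ ··d··> n6
  n3 = (0 + 0 + b.0) | 0\{b,c,d}\{a,b,d} | (0 + 0 + (0 + 0)) ⊢ ··b··> n6
  n4 = (b.0 + (0 + 0) + (0 + 0 + a.0)) | c.0 ⊢ ··a··> n5, ··b··> n5, ··c··> n7
  n5 = 0 | c.0 ⊢ ··c··> n8
  n6 = 0 | 0\{b,c,d}\{a,b,d} | (0 + 0 + (0 + 0)) ⊢ ·
  n7 = (b.0 + (0 + 0) + (0 + 0 + a.0)) | 0 ⊢ ··a··> n8, ··b··> n8
  n8 = 0 | 0 ⊢ ·
Coarsest stable partition (strong bisimilarity classes):
  B0 = {m0, n0}
  B1 = {m1, n1}
  B2 = {m5, n5}
  B3 = {m6, m8, n6, n8}
  B4 = {m2, n2}
  B5 = {m3, n4}
  B6 = {m7, n7}
  B7 = {m4, n3}
m0 ∈ B0, n0 ∈ B0 → same block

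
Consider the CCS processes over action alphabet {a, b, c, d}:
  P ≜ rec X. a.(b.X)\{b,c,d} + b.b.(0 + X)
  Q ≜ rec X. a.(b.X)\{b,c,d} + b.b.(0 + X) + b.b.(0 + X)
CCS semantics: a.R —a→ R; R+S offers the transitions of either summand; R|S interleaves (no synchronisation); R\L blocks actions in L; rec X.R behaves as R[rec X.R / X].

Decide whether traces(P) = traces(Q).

Reachable graph of P (4 states):
  p0 = rec X. a.(b.X)\{b,c,d} + b.b.(0 + X) | -a-> p1, -b-> p2
  p1 = (b.(rec X. a.(b.X)\{b,c,d} + b.b.(0 + X)))\{b,c,d} | (no moves)
  p2 = b.(0 + (rec X. a.(b.X)\{b,c,d} + b.b.(0 + X))) | -b-> p3
  p3 = 0 + (rec X. a.(b.X)\{b,c,d} + b.b.(0 + X)) | -a-> p1, -b-> p2
Reachable graph of Q (4 states):
  q0 = rec X. a.(b.X)\{b,c,d} + b.b.(0 + X) + b.b.(0 + X) | -a-> q1, -b-> q2
  q1 = (b.(rec X. a.(b.X)\{b,c,d} + b.b.(0 + X) + b.b.(0 + X)))\{b,c,d} | (no moves)
  q2 = b.(0 + (rec X. a.(b.X)\{b,c,d} + b.b.(0 + X) + b.b.(0 + X))) | -b-> q3
  q3 = 0 + (rec X. a.(b.X)\{b,c,d} + b.b.(0 + X) + b.b.(0 + X)) | -a-> q1, -b-> q2
Partition-refinement fixed point:
  B0 = {p0, p3, q0, q3}
  B1 = {p2, q2}
  B2 = {p1, q1}
p0 ∈ B0, q0 ∈ B0 → same block
Bisimilar ⇒ trace-equivalent.

YES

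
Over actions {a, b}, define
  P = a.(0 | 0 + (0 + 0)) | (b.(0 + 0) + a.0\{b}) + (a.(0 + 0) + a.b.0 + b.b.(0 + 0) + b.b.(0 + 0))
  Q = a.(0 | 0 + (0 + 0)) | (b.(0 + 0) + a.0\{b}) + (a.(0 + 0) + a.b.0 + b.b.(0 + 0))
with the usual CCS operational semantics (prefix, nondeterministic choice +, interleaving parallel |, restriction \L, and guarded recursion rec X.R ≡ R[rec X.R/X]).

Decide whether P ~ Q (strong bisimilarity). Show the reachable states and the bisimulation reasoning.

Reachable graph of P (10 states):
  p0 = a.(0 | 0 + (0 + 0)) | (b.(0 + 0) + a.0\{b}) + (a.(0 + 0) + a.b.0 + b.b.(0 + 0) + b.b.(0 + 0)) :: ··a··> p1, ··a··> p2, ··a··> p3, ··a··> p4, ··b··> p5, ··b··> p6
  p1 = (0 | 0 + (0 + 0)) | (b.(0 + 0) + a.0\{b}) :: ··a··> p7, ··b··> p8
  p2 = 0 + 0 :: stopped
  p3 = a.(0 | 0 + (0 + 0)) | 0\{b} :: ··a··> p7
  p4 = b.0 :: ··b··> p9
  p5 = a.(0 | 0 + (0 + 0)) | (0 + 0) :: ··a··> p8
  p6 = b.(0 + 0) :: ··b··> p2
  p7 = (0 | 0 + (0 + 0)) | 0\{b} :: stopped
  p8 = (0 | 0 + (0 + 0)) | (0 + 0) :: stopped
  p9 = 0 :: stopped
Reachable graph of Q (10 states):
  q0 = a.(0 | 0 + (0 + 0)) | (b.(0 + 0) + a.0\{b}) + (a.(0 + 0) + a.b.0 + b.b.(0 + 0)) :: ··a··> q1, ··a··> q2, ··a··> q3, ··a··> q4, ··b··> q5, ··b··> q6
  q1 = (0 | 0 + (0 + 0)) | (b.(0 + 0) + a.0\{b}) :: ··a··> q7, ··b··> q8
  q2 = 0 + 0 :: stopped
  q3 = a.(0 | 0 + (0 + 0)) | 0\{b} :: ··a··> q7
  q4 = b.0 :: ··b··> q9
  q5 = a.(0 | 0 + (0 + 0)) | (0 + 0) :: ··a··> q8
  q6 = b.(0 + 0) :: ··b··> q2
  q7 = (0 | 0 + (0 + 0)) | 0\{b} :: stopped
  q8 = (0 | 0 + (0 + 0)) | (0 + 0) :: stopped
  q9 = 0 :: stopped
Bisimilarity quotient blocks:
  B0 = {p0, q0}
  B1 = {p1, q1}
  B2 = {p2, p7, p8, p9, q2, q7, q8, q9}
  B3 = {p3, p5, q3, q5}
  B4 = {p4, p6, q4, q6}
p0 ∈ B0, q0 ∈ B0 → same block

P ~ Q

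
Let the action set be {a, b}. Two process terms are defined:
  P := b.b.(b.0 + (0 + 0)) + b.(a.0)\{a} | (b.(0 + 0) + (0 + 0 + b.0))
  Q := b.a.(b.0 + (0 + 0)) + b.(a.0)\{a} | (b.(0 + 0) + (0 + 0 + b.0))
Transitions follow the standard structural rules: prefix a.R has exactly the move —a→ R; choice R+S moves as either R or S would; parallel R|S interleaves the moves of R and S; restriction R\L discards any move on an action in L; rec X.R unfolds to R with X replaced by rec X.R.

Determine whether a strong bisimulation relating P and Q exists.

LTS(P): 9 reachable states
  s0 = b.b.(b.0 + (0 + 0)) + b.(a.0)\{a} | (b.(0 + 0) + (0 + 0 + b.0)) :: ··b··> s1, ··b··> s2, ··b··> s3, ··b··> s4
  s1 = (a.0)\{a} | (b.(0 + 0) + (0 + 0 + b.0)) :: ··b··> s5, ··b··> s6
  s2 = b.(a.0)\{a} | (0 + 0) :: ··b··> s5
  s3 = b.(a.0)\{a} | 0 :: ··b··> s6
  s4 = b.(b.0 + (0 + 0)) :: ··b··> s7
  s5 = (a.0)\{a} | (0 + 0) :: ·
  s6 = (a.0)\{a} | 0 :: ·
  s7 = b.0 + (0 + 0) :: ··b··> s8
  s8 = 0 :: ·
LTS(Q): 9 reachable states
  t0 = b.a.(b.0 + (0 + 0)) + b.(a.0)\{a} | (b.(0 + 0) + (0 + 0 + b.0)) :: ··b··> t1, ··b··> t2, ··b··> t3, ··b··> t4
  t1 = (a.0)\{a} | (b.(0 + 0) + (0 + 0 + b.0)) :: ··b··> t5, ··b··> t6
  t2 = a.(b.0 + (0 + 0)) :: ··a··> t7
  t3 = b.(a.0)\{a} | (0 + 0) :: ··b··> t5
  t4 = b.(a.0)\{a} | 0 :: ··b··> t6
  t5 = (a.0)\{a} | (0 + 0) :: ·
  t6 = (a.0)\{a} | 0 :: ·
  t7 = b.0 + (0 + 0) :: ··b··> t8
  t8 = 0 :: ·
Partition-refinement fixed point:
  B0 = {s0}
  B1 = {s1, s2, s3, s7, t1, t3, t4, t7}
  B2 = {s5, s6, s8, t5, t6, t8}
  B3 = {s4}
  B4 = {t0}
  B5 = {t2}
s0 ∈ B0, t0 ∈ B4 → different blocks

not bisimilar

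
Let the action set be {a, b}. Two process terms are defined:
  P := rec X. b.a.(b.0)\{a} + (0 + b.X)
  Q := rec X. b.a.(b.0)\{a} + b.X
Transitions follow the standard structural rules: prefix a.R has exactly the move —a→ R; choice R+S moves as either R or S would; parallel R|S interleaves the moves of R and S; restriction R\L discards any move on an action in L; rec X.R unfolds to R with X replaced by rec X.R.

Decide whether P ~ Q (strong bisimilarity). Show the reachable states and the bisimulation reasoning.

P ~ Q

LTS(P): 4 reachable states
  m0 = rec X. b.a.(b.0)\{a} + (0 + b.X) :: —b→ m0, —b→ m1
  m1 = a.(b.0)\{a} :: —a→ m2
  m2 = (b.0)\{a} :: —b→ m3
  m3 = 0\{a} :: stopped
LTS(Q): 4 reachable states
  n0 = rec X. b.a.(b.0)\{a} + b.X :: —b→ n0, —b→ n1
  n1 = a.(b.0)\{a} :: —a→ n2
  n2 = (b.0)\{a} :: —b→ n3
  n3 = 0\{a} :: stopped
Coarsest stable partition (strong bisimilarity classes):
  B0 = {m0, n0}
  B1 = {m1, n1}
  B2 = {m2, n2}
  B3 = {m3, n3}
m0 ∈ B0, n0 ∈ B0 → same block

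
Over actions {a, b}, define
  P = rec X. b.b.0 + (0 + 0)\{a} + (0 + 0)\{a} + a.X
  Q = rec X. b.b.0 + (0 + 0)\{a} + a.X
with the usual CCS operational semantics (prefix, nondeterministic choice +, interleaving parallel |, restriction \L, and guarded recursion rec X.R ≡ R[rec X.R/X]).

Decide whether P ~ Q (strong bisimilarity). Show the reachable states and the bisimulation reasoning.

LTS(P): 3 reachable states
  s0 = rec X. b.b.0 + (0 + 0)\{a} + (0 + 0)\{a} + a.X → --a--▸ s0, --b--▸ s1
  s1 = b.0 → --b--▸ s2
  s2 = 0 → (no moves)
LTS(Q): 3 reachable states
  t0 = rec X. b.b.0 + (0 + 0)\{a} + a.X → --a--▸ t0, --b--▸ t1
  t1 = b.0 → --b--▸ t2
  t2 = 0 → (no moves)
Partition-refinement fixed point:
  B0 = {s0, t0}
  B1 = {s1, t1}
  B2 = {s2, t2}
s0 ∈ B0, t0 ∈ B0 → same block

P ~ Q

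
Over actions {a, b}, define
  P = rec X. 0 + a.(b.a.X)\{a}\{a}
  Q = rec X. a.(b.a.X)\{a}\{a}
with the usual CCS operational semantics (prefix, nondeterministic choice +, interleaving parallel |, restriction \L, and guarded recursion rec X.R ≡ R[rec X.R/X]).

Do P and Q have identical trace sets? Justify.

LTS(P): 3 reachable states
  u0 = rec X. 0 + a.(b.a.X)\{a}\{a} → =a=> u1
  u1 = (b.a.(rec X. 0 + a.(b.a.X)\{a}\{a}))\{a}\{a} → =b=> u2
  u2 = (a.(rec X. 0 + a.(b.a.X)\{a}\{a}))\{a}\{a} → (no moves)
LTS(Q): 3 reachable states
  v0 = rec X. a.(b.a.X)\{a}\{a} → =a=> v1
  v1 = (b.a.(rec X. a.(b.a.X)\{a}\{a}))\{a}\{a} → =b=> v2
  v2 = (a.(rec X. a.(b.a.X)\{a}\{a}))\{a}\{a} → (no moves)
Coarsest stable partition (strong bisimilarity classes):
  B0 = {u0, v0}
  B1 = {u1, v1}
  B2 = {u2, v2}
u0 ∈ B0, v0 ∈ B0 → same block
Bisimilar ⇒ trace-equivalent.

YES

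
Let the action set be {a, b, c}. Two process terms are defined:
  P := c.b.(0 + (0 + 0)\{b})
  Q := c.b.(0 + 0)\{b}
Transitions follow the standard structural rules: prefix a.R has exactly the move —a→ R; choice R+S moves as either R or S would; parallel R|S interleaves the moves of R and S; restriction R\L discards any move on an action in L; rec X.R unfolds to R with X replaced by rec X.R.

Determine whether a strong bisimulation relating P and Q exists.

LTS(P): 3 reachable states
  u0 = c.b.(0 + (0 + 0)\{b}) has moves =c=> u1
  u1 = b.(0 + (0 + 0)\{b}) has moves =b=> u2
  u2 = 0 + (0 + 0)\{b} has moves ∅
LTS(Q): 3 reachable states
  v0 = c.b.(0 + 0)\{b} has moves =c=> v1
  v1 = b.(0 + 0)\{b} has moves =b=> v2
  v2 = (0 + 0)\{b} has moves ∅
Coarsest stable partition (strong bisimilarity classes):
  B0 = {u0, v0}
  B1 = {u1, v1}
  B2 = {u2, v2}
u0 ∈ B0, v0 ∈ B0 → same block

YES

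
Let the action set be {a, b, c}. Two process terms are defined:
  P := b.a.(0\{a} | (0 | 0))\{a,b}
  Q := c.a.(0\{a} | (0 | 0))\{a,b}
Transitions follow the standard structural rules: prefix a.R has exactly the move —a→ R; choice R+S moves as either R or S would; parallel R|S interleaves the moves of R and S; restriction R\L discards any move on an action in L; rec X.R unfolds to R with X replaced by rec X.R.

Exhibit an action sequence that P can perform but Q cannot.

b

Reachable graph of P (3 states):
  u0 = b.a.(0\{a} | (0 | 0))\{a,b} | --b--▸ u1
  u1 = a.(0\{a} | (0 | 0))\{a,b} | --a--▸ u2
  u2 = (0\{a} | (0 | 0))\{a,b} | stopped
Reachable graph of Q (3 states):
  v0 = c.a.(0\{a} | (0 | 0))\{a,b} | --c--▸ v1
  v1 = a.(0\{a} | (0 | 0))\{a,b} | --a--▸ v2
  v2 = (0\{a} | (0 | 0))\{a,b} | stopped
Executing b from P (initial set {u0}):
  after b @ step 1: {u1}
  ✓ P
Executing b from Q (initial set {v0}):
  after b @ step 1: ∅  — Q cannot continue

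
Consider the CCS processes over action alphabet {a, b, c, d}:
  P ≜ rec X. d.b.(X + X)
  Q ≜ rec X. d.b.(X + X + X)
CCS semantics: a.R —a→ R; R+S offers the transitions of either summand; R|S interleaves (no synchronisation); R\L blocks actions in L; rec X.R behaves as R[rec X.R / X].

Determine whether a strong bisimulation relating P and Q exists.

P ~ Q

Reachable graph of P (3 states):
  m0 = rec X. d.b.(X + X) ⊢ --d--▸ m1
  m1 = b.((rec X. d.b.(X + X)) + (rec X. d.b.(X + X))) ⊢ --b--▸ m2
  m2 = (rec X. d.b.(X + X)) + (rec X. d.b.(X + X)) ⊢ --d--▸ m1
Reachable graph of Q (3 states):
  n0 = rec X. d.b.(X + X + X) ⊢ --d--▸ n1
  n1 = b.((rec X. d.b.(X + X + X)) + (rec X. d.b.(X + X + X)) + (rec X. d.b.(X + X + X))) ⊢ --b--▸ n2
  n2 = (rec X. d.b.(X + X + X)) + (rec X. d.b.(X + X + X)) + (rec X. d.b.(X + X + X)) ⊢ --d--▸ n1
Partition-refinement fixed point:
  B0 = {m0, m2, n0, n2}
  B1 = {m1, n1}
m0 ∈ B0, n0 ∈ B0 → same block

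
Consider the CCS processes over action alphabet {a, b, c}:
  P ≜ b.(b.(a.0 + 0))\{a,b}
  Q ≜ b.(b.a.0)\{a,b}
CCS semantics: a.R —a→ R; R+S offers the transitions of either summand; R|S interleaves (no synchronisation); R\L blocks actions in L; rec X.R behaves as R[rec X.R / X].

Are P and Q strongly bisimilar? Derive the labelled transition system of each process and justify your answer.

P ~ Q

P's transition system — 2 states:
  u0 = b.(b.(a.0 + 0))\{a,b} ⊢ =b=> u1
  u1 = (b.(a.0 + 0))\{a,b} ⊢ deadlocked
Q's transition system — 2 states:
  v0 = b.(b.a.0)\{a,b} ⊢ =b=> v1
  v1 = (b.a.0)\{a,b} ⊢ deadlocked
Partition-refinement fixed point:
  B0 = {u0, v0}
  B1 = {u1, v1}
u0 ∈ B0, v0 ∈ B0 → same block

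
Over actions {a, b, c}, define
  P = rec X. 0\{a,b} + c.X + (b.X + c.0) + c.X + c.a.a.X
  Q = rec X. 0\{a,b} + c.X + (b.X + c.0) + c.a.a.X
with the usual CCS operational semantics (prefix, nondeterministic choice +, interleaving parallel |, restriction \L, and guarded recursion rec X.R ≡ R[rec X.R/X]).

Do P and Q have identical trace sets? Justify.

LTS(P): 4 reachable states
  m0 = rec X. 0\{a,b} + c.X + (b.X + c.0) + c.X + c.a.a.X ⊢ ··b··> m0, ··c··> m0, ··c··> m1, ··c··> m2
  m1 = 0 ⊢ ·
  m2 = a.a.(rec X. 0\{a,b} + c.X + (b.X + c.0) + c.X + c.a.a.X) ⊢ ··a··> m3
  m3 = a.(rec X. 0\{a,b} + c.X + (b.X + c.0) + c.X + c.a.a.X) ⊢ ··a··> m0
LTS(Q): 4 reachable states
  n0 = rec X. 0\{a,b} + c.X + (b.X + c.0) + c.a.a.X ⊢ ··b··> n0, ··c··> n0, ··c··> n1, ··c··> n2
  n1 = 0 ⊢ ·
  n2 = a.a.(rec X. 0\{a,b} + c.X + (b.X + c.0) + c.a.a.X) ⊢ ··a··> n3
  n3 = a.(rec X. 0\{a,b} + c.X + (b.X + c.0) + c.a.a.X) ⊢ ··a··> n0
Partition-refinement fixed point:
  B0 = {m0, n0}
  B1 = {m2, n2}
  B2 = {m3, n3}
  B3 = {m1, n1}
m0 ∈ B0, n0 ∈ B0 → same block
Bisimilar ⇒ trace-equivalent.

YES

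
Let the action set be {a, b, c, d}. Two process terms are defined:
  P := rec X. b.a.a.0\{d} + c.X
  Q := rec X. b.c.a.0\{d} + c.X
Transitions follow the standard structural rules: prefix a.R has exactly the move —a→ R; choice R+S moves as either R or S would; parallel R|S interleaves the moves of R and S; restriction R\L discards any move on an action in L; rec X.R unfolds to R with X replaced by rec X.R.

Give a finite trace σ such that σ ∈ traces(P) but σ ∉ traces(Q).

ba

Reachable graph of P (4 states):
  p0 = rec X. b.a.a.0\{d} + c.X → --b--▸ p1, --c--▸ p0
  p1 = a.a.0\{d} → --a--▸ p2
  p2 = a.0\{d} → --a--▸ p3
  p3 = 0\{d} → deadlocked
Reachable graph of Q (4 states):
  q0 = rec X. b.c.a.0\{d} + c.X → --b--▸ q1, --c--▸ q0
  q1 = c.a.0\{d} → --c--▸ q2
  q2 = a.0\{d} → --a--▸ q3
  q3 = 0\{d} → deadlocked
Executing ba from P (initial set {p0}):
  step 1 (b): {p1}
  step 2 (a): {p2}
  ✓ P
Executing ba from Q (initial set {q0}):
  step 1 (b): {q1}
  step 2 (a): no successor for Q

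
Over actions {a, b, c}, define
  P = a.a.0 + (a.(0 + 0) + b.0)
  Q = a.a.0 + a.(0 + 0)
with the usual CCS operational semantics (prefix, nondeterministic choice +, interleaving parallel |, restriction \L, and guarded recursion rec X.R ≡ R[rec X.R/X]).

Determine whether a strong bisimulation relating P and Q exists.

LTS(P): 4 reachable states
  m0 = a.a.0 + (a.(0 + 0) + b.0) :: -a-> m1, -a-> m2, -b-> m3
  m1 = 0 + 0 :: stopped
  m2 = a.0 :: -a-> m3
  m3 = 0 :: stopped
LTS(Q): 4 reachable states
  n0 = a.a.0 + a.(0 + 0) :: -a-> n1, -a-> n2
  n1 = 0 + 0 :: stopped
  n2 = a.0 :: -a-> n3
  n3 = 0 :: stopped
Coarsest stable partition (strong bisimilarity classes):
  B0 = {m0}
  B1 = {m1, m3, n1, n3}
  B2 = {m2, n2}
  B3 = {n0}
m0 ∈ B0, n0 ∈ B3 → different blocks

not bisimilar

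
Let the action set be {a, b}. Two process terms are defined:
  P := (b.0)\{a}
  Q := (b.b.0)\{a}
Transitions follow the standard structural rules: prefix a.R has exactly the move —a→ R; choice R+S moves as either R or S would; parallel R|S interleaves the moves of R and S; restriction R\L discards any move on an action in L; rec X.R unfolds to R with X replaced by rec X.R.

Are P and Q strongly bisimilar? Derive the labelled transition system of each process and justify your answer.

P's transition system — 2 states:
  u0 = (b.0)\{a} → —b→ u1
  u1 = 0\{a} → deadlocked
Q's transition system — 3 states:
  v0 = (b.b.0)\{a} → —b→ v1
  v1 = (b.0)\{a} → —b→ v2
  v2 = 0\{a} → deadlocked
Partition-refinement fixed point:
  B0 = {u0, v1}
  B1 = {u1, v2}
  B2 = {v0}
u0 ∈ B0, v0 ∈ B2 → different blocks

not bisimilar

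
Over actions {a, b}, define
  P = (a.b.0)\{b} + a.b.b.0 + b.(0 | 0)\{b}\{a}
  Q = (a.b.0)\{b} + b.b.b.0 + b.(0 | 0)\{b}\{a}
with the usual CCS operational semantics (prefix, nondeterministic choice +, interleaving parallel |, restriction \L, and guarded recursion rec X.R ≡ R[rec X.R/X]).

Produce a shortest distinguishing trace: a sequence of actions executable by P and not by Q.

Reachable graph of P (6 states):
  p0 = (a.b.0)\{b} + a.b.b.0 + b.(0 | 0)\{b}\{a} ⊢ --a--▸ p1, --a--▸ p2, --b--▸ p3
  p1 = (b.0)\{b} ⊢ deadlocked
  p2 = b.b.0 ⊢ --b--▸ p4
  p3 = (0 | 0)\{b}\{a} ⊢ deadlocked
  p4 = b.0 ⊢ --b--▸ p5
  p5 = 0 ⊢ deadlocked
Reachable graph of Q (6 states):
  q0 = (a.b.0)\{b} + b.b.b.0 + b.(0 | 0)\{b}\{a} ⊢ --a--▸ q1, --b--▸ q2, --b--▸ q3
  q1 = (b.0)\{b} ⊢ deadlocked
  q2 = (0 | 0)\{b}\{a} ⊢ deadlocked
  q3 = b.b.0 ⊢ --b--▸ q4
  q4 = b.0 ⊢ --b--▸ q5
  q5 = 0 ⊢ deadlocked
Run σ = ⟨ab⟩ on P: start {p0}
  after a @ step 1: {p1, p2}
  after b @ step 2: {p4}
  ✓ P
Run σ = ⟨ab⟩ on Q: start {q0}
  after a @ step 1: {q1}
  after b @ step 2: no successor for Q

ab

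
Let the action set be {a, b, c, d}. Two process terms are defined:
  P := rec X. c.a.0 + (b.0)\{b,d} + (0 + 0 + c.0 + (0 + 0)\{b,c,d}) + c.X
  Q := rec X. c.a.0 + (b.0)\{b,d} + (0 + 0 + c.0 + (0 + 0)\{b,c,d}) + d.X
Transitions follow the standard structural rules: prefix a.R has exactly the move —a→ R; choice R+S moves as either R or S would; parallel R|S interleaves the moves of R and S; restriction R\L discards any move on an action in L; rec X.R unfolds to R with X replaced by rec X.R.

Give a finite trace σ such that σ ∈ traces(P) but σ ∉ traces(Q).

cc

LTS(P): 3 reachable states
  s0 = rec X. c.a.0 + (b.0)\{b,d} + (0 + 0 + c.0 + (0 + 0)\{b,c,d}) + c.X has moves —c→ s0, —c→ s1, —c→ s2
  s1 = 0 has moves deadlocked
  s2 = a.0 has moves —a→ s1
LTS(Q): 3 reachable states
  t0 = rec X. c.a.0 + (b.0)\{b,d} + (0 + 0 + c.0 + (0 + 0)\{b,c,d}) + d.X has moves —c→ t1, —c→ t2, —d→ t0
  t1 = 0 has moves deadlocked
  t2 = a.0 has moves —a→ t1
Executing cc from P (initial set {s0}):
  after c @ step 1: {s0, s1, s2}
  after c @ step 2: {s0, s1, s2}
  ✓ P
Executing cc from Q (initial set {t0}):
  after c @ step 1: {t1, t2}
  after c @ step 2: ∅  — Q cannot continue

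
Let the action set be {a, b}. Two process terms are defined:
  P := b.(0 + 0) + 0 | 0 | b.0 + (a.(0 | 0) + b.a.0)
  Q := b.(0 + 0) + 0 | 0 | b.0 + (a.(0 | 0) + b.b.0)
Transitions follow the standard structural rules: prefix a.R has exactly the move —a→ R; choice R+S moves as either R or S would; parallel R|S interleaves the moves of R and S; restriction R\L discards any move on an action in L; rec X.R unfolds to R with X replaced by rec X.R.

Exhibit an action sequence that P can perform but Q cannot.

ba

P's transition system — 6 states:
  u0 = b.(0 + 0) + 0 | 0 | b.0 + (a.(0 | 0) + b.a.0) ⊢ =a=> u1, =b=> u2, =b=> u3, =b=> u4
  u1 = 0 | 0 ⊢ deadlocked
  u2 = 0 + 0 ⊢ deadlocked
  u3 = 0 | 0 | 0 ⊢ deadlocked
  u4 = a.0 ⊢ =a=> u5
  u5 = 0 ⊢ deadlocked
Q's transition system — 6 states:
  v0 = b.(0 + 0) + 0 | 0 | b.0 + (a.(0 | 0) + b.b.0) ⊢ =a=> v1, =b=> v2, =b=> v3, =b=> v4
  v1 = 0 | 0 ⊢ deadlocked
  v2 = 0 + 0 ⊢ deadlocked
  v3 = 0 | 0 | 0 ⊢ deadlocked
  v4 = b.0 ⊢ =b=> v5
  v5 = 0 ⊢ deadlocked
Executing ba from P (initial set {u0}):
  [1] b ⇒ {u2, u3, u4}
  [2] a ⇒ {u5}
  P completes σ.
Executing ba from Q (initial set {v0}):
  [1] b ⇒ {v2, v3, v4}
  [2] a ⇒ ∅  — Q cannot continue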